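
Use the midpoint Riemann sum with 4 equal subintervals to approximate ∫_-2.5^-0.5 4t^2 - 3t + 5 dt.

39.5

Δt = (-0.5 − (-2.5))/4 = 0.5.
Midpoints: -2.25, -1.75, -1.25, -0.75.
f(-2.25) = 32, f(-1.75) = 22.5, f(-1.25) = 15, f(-0.75) = 9.5.
Sum = Δt · [f(-2.25) + f(-1.75) + f(-1.25) + f(-0.75)].
Sum = 39.5.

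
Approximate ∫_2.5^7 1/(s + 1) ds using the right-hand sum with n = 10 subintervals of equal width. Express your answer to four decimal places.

Δs = (7 − 2.5)/10 = 0.45.
Right endpoints: 2.95, 3.4, 3.85, 4.3, 4.75, 5.2, 5.65, 6.1, 6.55, 7.
f(2.95) = 20/79, f(3.4) = 5/22, f(3.85) = 20/97, f(4.3) = 10/53, f(4.75) = 4/23, f(5.2) = 5/31, f(5.65) = 20/133, f(6.1) = 10/71, f(6.55) = 20/151, f(7) = 0.125.
Sum = Δs · [f(2.95) + f(3.4) + f(3.85) + ...].
Sum ≈ 0.7916.

0.7916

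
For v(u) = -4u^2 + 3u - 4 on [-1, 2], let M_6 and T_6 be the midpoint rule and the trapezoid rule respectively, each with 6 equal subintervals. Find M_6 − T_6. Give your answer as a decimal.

0.75

M_6 = -19.25.
T_6 = -20.
M_6 − T_6 = 0.75.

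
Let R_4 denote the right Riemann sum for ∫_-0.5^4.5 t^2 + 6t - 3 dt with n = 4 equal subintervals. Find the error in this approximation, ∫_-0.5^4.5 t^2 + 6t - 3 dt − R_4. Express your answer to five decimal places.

Exact integral: ∫_-0.5^4.5 f(t) dt ≈ 75.4166667.
R_4 = 107.96875.
Error ≈ 75.4166667 − 107.96875 ≈ -32.55208.

-32.55208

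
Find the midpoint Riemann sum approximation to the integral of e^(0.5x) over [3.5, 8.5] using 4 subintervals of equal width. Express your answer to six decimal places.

126.630489

Δx = (8.5 − 3.5)/4 = 1.25.
Midpoints: 4.125, 5.375, 6.625, 7.875.
f(4.125) ≈ 7.865609, f(5.375) ≈ 14.694893, f(6.625) ≈ 27.453674, f(7.875) ≈ 51.290215.
Sum = Δx · [f(4.125) + f(5.375) + f(6.625) + f(7.875)].
Sum ≈ 126.630489.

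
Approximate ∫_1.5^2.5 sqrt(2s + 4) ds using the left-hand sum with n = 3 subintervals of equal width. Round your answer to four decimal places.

Δs = (2.5 − 1.5)/3 = 1/3.
Left endpoints: 1.5, 11/6, 13/6.
f(1.5) ≈ 2.6458, f(11/6) ≈ 2.7689, f(13/6) ≈ 2.8868.
Sum = Δs · [f(1.5) + f(11/6) + f(13/6)].
Sum ≈ 2.7671.

2.7671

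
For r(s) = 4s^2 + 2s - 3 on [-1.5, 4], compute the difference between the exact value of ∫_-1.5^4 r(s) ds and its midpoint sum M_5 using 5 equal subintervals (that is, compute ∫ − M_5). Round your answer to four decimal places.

Exact integral: ∫_-1.5^4 r(s) ds ≈ 87.083333.
M_5 = 84.865.
Error ≈ 87.083333 − 84.865 ≈ 2.2183.

2.2183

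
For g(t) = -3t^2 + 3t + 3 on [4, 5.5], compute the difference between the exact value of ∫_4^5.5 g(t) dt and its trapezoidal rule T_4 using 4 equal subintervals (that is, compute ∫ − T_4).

Exact integral: ∫_4^5.5 g(t) dt = -76.5.
T_4 = -76.60546875.
Error = -76.5 − (-76.60546875) = 0.10546875.

0.10546875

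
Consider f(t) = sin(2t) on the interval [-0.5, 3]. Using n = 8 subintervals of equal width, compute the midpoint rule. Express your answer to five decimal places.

-0.21678

Δt = (3 − (-0.5))/8 = 0.4375.
Midpoints: -0.28125, 0.15625, 0.59375, 1.03125, 1.46875, 1.90625, 2.34375, 2.78125.
f(-0.28125) ≈ -0.53330, f(0.15625) ≈ 0.30744, f(0.59375) ≈ 0.92744, f(1.03125) ≈ 0.88153, f(1.46875) ≈ 0.20268, f(1.90625) ≈ -0.62170, f(2.34375) ≈ -0.99969, f(2.78125) ≈ -0.65990.
Sum = Δt · [f(-0.28125) + f(0.15625) + f(0.59375) + ...].
Sum ≈ -0.21678.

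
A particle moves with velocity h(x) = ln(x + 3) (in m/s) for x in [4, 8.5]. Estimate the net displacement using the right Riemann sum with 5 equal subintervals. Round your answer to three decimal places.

10.185

Δx = (8.5 − 4)/5 = 0.9.
Right endpoints: 4.9, 5.8, 6.7, 7.6, 8.5.
h(4.9) ≈ 2.067, h(5.8) ≈ 2.175, h(6.7) ≈ 2.272, h(7.6) ≈ 2.361, h(8.5) ≈ 2.442.
Sum = Δx · [h(4.9) + h(5.8) + h(6.7) + h(7.6) + h(8.5)].
Sum ≈ 10.185.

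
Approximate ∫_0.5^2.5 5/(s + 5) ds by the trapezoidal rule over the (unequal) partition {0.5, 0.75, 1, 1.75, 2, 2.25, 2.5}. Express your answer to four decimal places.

Subinterval widths: 0.25, 0.25, 0.75, 0.25, 0.25, 0.25.
f(0.5) = 10/11, f(0.75) = 20/23, f(1) = 5/6, f(1.75) = 20/27, f(2) = 5/7, f(2.25) = 20/29, f(2.5) = 2/3.
On each subinterval the trapezoid contributes (Δs_i/2)·[f(s_{i-1}) + f(s_i)].
Sum ≈ 1.5524.

1.5524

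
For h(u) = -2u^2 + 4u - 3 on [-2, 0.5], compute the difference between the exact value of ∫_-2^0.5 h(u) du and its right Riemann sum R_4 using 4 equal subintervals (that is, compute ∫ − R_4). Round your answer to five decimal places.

-5.14323

Exact integral: ∫_-2^0.5 h(u) du ≈ -20.4166667.
R_4 = -15.2734375.
Error ≈ -20.4166667 − (-15.2734375) ≈ -5.14323.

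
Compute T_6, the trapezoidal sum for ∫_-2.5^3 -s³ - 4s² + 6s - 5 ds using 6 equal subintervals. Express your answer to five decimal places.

-90.22642

Δs = (3 − (-2.5))/6 = 11/12.
f(-2.5) = -29.375, f(-19/12) = -35525/1728, f(-2/3) = -283/27, f(0.25) = -3.765625, f(7/6) = -1087/216, f(25/12) = -32665/1728, f(3) = -50.
T_6 = (Δs/2)·[f(s_0) + 2f(s_1) + ... + 2f(s_{5}) + f(s_6)].
Sum ≈ -90.22642.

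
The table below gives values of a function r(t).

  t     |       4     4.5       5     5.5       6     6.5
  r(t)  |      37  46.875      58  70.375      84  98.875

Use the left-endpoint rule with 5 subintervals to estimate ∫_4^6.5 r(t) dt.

148.125

Δt = 0.5.
Sum = 0.5·[37 + 46.875 + 58 + 70.375 + 84] = 148.125.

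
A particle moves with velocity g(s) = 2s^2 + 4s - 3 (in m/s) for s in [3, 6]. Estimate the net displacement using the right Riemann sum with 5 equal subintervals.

Δs = (6 − 3)/5 = 0.6.
Right endpoints: 3.6, 4.2, 4.8, 5.4, 6.
g(3.6) = 37.32, g(4.2) = 49.08, g(4.8) = 62.28, g(5.4) = 76.92, g(6) = 93.
Sum = Δs · [g(3.6) + g(4.2) + g(4.8) + g(5.4) + g(6)].
Sum = 191.16.

191.16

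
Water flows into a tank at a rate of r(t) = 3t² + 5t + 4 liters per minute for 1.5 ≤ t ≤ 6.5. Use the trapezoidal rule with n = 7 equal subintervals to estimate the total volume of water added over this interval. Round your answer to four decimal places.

Δt = (6.5 − 1.5)/7 = 5/7.
r(1.5) = 18.25, r(31/14) = 5837/196, r(41/14) = 8697/196, r(51/14) = 12157/196, r(61/14) = 16217/196, r(71/14) = 20877/196, r(81/14) = 26137/196, r(6.5) = 163.25.
T_7 = (Δt/2)·[r(t_0) + 2r(t_1) + ... + 2r(t_{6}) + r(t_7)].
Sum ≈ 392.5255.

392.5255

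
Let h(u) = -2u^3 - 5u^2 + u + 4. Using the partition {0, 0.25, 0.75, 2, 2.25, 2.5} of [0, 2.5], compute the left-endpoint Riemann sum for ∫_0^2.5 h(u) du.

-13.640625

Subinterval widths: 0.25, 0.5, 1.25, 0.25, 0.25.
Left endpoints: 0, 0.25, 0.75, 2, 2.25.
h(0) = 4, h(0.25) = 3.90625, h(0.75) = 1.09375, h(2) = -30, h(2.25) = -41.84375.
Sum = Σ Δu_i · h(u_i).
Sum = -13.640625.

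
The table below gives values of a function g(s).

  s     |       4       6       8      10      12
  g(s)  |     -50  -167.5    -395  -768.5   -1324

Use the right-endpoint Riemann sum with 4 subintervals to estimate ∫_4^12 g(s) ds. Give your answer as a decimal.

Δs = 2.
Sum = 2·[(-167.5) + (-395) + (-768.5) + (-1324)] = -5310.

-5310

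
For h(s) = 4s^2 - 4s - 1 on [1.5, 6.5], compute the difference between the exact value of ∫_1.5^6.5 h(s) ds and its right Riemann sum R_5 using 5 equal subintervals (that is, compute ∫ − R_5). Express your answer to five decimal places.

Exact integral: ∫_1.5^6.5 h(s) ds ≈ 276.6666667.
R_5 = 350.
Error ≈ 276.6666667 − 350 ≈ -73.33333.

-73.33333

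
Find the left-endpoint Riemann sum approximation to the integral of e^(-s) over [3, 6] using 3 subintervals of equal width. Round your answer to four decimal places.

0.0748

Δs = (6 − 3)/3 = 1.
Left endpoints: 3, 4, 5.
f(3) ≈ 0.0498, f(4) ≈ 0.0183, f(5) ≈ 0.0067.
Sum = Δs · [f(3) + f(4) + f(5)].
Sum ≈ 0.0748.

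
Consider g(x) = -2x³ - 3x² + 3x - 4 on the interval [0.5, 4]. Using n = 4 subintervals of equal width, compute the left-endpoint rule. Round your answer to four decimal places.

-117.6191

Δx = (4 − 0.5)/4 = 0.875.
Left endpoints: 0.5, 1.375, 2.25, 3.125.
g(0.5) = -3.5, g(1.375) = -10.74609375, g(2.25) = -35.21875, g(3.125) = -84.95703125.
Sum = Δx · [g(0.5) + g(1.375) + g(2.25) + g(3.125)].
Sum ≈ -117.6191.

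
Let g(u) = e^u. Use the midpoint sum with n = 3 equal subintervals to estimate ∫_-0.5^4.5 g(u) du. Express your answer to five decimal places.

Δu = (4.5 − (-0.5))/3 = 5/3.
Midpoints: 1/3, 2, 11/3.
g(1/3) ≈ 1.39561, g(2) ≈ 7.38906, g(11/3) ≈ 39.12128.
Sum = Δu · [g(1/3) + g(2) + g(11/3)].
Sum ≈ 79.84325.

79.84325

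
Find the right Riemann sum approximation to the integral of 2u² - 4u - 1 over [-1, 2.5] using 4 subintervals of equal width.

Δu = (2.5 − (-1))/4 = 0.875.
Right endpoints: -0.125, 0.75, 1.625, 2.5.
f(-0.125) = -0.46875, f(0.75) = -2.875, f(1.625) = -2.21875, f(2.5) = 1.5.
Sum = Δu · [f(-0.125) + f(0.75) + f(1.625) + f(2.5)].
Sum = -3.5546875.

-3.5546875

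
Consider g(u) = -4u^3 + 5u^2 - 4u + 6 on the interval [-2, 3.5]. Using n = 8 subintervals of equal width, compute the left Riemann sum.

Δu = (3.5 − (-2))/8 = 0.6875.
Left endpoints: -2, -1.3125, -0.625, 0.0625, 0.75, 1.4375, 2.125, 2.8125.
g(-2) = 66, g(-1.3125) = 29601/1024, g(-0.625) = 11.4296875, g(0.0625) = 5907/1024, g(0.75) = 4.125, g(1.4375) = -1331/1024, g(2.125) = -18.3046875, g(2.8125) = -56001/1024.
Sum = Δu · [g(-2) + g(-1.3125) + g(-0.625) + ...].
Sum = 28.83203125.

28.83203125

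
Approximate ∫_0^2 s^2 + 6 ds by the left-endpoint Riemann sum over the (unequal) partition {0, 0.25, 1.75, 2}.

Subinterval widths: 0.25, 1.5, 0.25.
Left endpoints: 0, 0.25, 1.75.
f(0) = 6, f(0.25) = 6.0625, f(1.75) = 9.0625.
Sum = Σ Δs_i · f(s_i).
Sum = 12.859375.

12.859375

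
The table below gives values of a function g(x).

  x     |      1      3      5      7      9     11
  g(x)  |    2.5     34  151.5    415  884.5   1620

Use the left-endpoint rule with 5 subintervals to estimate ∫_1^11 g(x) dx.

Δx = 2.
Sum = 2·[2.5 + 34 + 151.5 + 415 + 884.5] = 2975.

2975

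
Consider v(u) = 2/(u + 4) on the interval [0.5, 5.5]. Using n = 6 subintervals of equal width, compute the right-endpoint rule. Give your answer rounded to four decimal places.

1.4014

Δu = (5.5 − 0.5)/6 = 5/6.
Right endpoints: 4/3, 13/6, 3, 23/6, 14/3, 5.5.
v(4/3) = 0.375, v(13/6) = 12/37, v(3) = 2/7, v(23/6) = 12/47, v(14/3) = 3/13, v(5.5) = 4/19.
Sum = Δu · [v(4/3) + v(13/6) + v(3) + ...].
Sum ≈ 1.4014.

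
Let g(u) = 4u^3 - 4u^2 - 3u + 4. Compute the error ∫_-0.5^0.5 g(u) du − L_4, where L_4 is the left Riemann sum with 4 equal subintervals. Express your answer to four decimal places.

Exact integral: ∫_-0.5^0.5 g(u) du ≈ 3.666667.
L_4 = 3.875.
Error ≈ 3.666667 − 3.875 ≈ -0.2083.

-0.2083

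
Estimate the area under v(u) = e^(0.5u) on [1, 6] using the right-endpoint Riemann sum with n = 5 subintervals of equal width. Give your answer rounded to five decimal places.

46.85706

Δu = (6 − 1)/5 = 1.
Right endpoints: 2, 3, 4, 5, 6.
v(2) ≈ 2.71828, v(3) ≈ 4.48169, v(4) ≈ 7.38906, v(5) ≈ 12.18249, v(6) ≈ 20.08554.
Sum = Δu · [v(2) + v(3) + v(4) + v(5) + v(6)].
Sum ≈ 46.85706.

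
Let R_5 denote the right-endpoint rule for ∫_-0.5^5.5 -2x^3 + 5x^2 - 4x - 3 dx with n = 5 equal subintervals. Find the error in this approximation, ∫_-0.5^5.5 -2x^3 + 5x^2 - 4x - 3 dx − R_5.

138.6

Exact integral: ∫_-0.5^5.5 f(x) dx = -258.
R_5 = -396.6.
Error = -258 − (-396.6) = 138.6.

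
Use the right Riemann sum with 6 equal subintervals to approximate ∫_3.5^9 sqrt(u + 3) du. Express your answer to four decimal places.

Δu = (9 − 3.5)/6 = 11/12.
Right endpoints: 53/12, 16/3, 6.25, 43/6, 97/12, 9.
f(53/12) ≈ 2.7234, f(16/3) ≈ 2.8868, f(6.25) ≈ 3.0414, f(43/6) ≈ 3.1885, f(97/12) ≈ 3.3292, f(9) ≈ 3.4641.
Sum = Δu · [f(53/12) + f(16/3) + f(6.25) + ...].
Sum ≈ 17.0805.

17.0805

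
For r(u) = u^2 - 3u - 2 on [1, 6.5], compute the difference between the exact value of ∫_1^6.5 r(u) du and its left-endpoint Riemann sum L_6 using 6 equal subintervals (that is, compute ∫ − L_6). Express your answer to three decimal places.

10.573

Exact integral: ∫_1^6.5 r(u) du ≈ 18.33333.
L_6 ≈ 7.75984.
Error ≈ 18.33333 − 7.75984 ≈ 10.573.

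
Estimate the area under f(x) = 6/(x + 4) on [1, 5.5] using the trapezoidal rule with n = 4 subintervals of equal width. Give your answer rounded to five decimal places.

Δx = (5.5 − 1)/4 = 1.125.
f(1) = 1.2, f(2.125) = 48/49, f(3.25) = 24/29, f(4.375) = 48/67, f(5.5) = 12/19.
T_4 = (Δx/2)·[f(x_0) + 2f(x_1) + 2f(x_2) + 2f(x_3) + f(x_4)].
Sum ≈ 3.86931.

3.86931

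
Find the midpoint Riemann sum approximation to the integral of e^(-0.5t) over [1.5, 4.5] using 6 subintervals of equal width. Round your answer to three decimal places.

Δt = (4.5 − 1.5)/6 = 0.5.
Midpoints: 1.75, 2.25, 2.75, 3.25, 3.75, 4.25.
f(1.75) ≈ 0.417, f(2.25) ≈ 0.325, f(2.75) ≈ 0.253, f(3.25) ≈ 0.197, f(3.75) ≈ 0.153, f(4.25) ≈ 0.119.
Sum = Δt · [f(1.75) + f(2.25) + f(2.75) + ...].
Sum ≈ 0.732.

0.732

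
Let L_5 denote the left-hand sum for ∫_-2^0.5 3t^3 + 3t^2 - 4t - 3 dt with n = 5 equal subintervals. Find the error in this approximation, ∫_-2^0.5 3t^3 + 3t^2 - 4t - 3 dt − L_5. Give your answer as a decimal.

Exact integral: ∫_-2^0.5 f(t) dt = -3.828125.
L_5 = -5.
Error = -3.828125 − (-5) = 1.171875.

1.171875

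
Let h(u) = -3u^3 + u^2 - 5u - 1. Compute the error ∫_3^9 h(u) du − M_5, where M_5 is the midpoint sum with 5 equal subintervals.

Exact integral: ∫_3^9 h(u) du = -4812.
M_5 = -4773.84.
Error = -4812 − (-4773.84) = -38.16.

-38.16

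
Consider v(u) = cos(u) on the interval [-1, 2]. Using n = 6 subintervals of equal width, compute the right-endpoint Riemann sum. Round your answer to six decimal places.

Δu = (2 − (-1))/6 = 0.5.
Right endpoints: -0.5, 0, 0.5, 1, 1.5, 2.
v(-0.5) ≈ 0.877583, v(0) ≈ 1.000000, v(0.5) ≈ 0.877583, v(1) ≈ 0.540302, v(1.5) ≈ 0.070737, v(2) ≈ -0.416147.
Sum = Δu · [v(-0.5) + v(0) + v(0.5) + ...].
Sum ≈ 1.475029.

1.475029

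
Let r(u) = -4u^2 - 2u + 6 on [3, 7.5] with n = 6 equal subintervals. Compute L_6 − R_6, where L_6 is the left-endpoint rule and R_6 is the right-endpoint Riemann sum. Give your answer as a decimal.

148.5

L_6 = -474.1875.
R_6 = -622.6875.
L_6 − R_6 = 148.5.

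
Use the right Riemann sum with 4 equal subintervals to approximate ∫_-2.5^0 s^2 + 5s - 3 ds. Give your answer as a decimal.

-15.80078125

Δs = (0 − (-2.5))/4 = 0.625.
Right endpoints: -1.875, -1.25, -0.625, 0.
f(-1.875) = -8.859375, f(-1.25) = -7.6875, f(-0.625) = -5.734375, f(0) = -3.
Sum = Δs · [f(-1.875) + f(-1.25) + f(-0.625) + f(0)].
Sum = -15.80078125.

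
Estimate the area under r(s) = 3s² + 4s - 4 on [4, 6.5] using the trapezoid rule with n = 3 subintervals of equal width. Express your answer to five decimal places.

253.99306

Δs = (6.5 − 4)/3 = 5/6.
r(4) = 60, r(29/6) = 1025/12, r(17/3) = 115, r(6.5) = 148.75.
T_3 = (Δs/2)·[r(s_0) + 2r(s_1) + 2r(s_2) + r(s_3)].
Sum ≈ 253.99306.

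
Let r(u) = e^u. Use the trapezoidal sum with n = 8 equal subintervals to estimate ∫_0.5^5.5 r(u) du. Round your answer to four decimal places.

Δu = (5.5 − 0.5)/8 = 0.625.
r(0.5) ≈ 1.6487, r(1.125) ≈ 3.0802, r(1.75) ≈ 5.7546, r(2.375) ≈ 10.7510, r(3) ≈ 20.0855, r(3.625) ≈ 37.5247, r(4.25) ≈ 70.1054, r(4.875) ≈ 130.9742, r(5.5) ≈ 244.6919.
T_8 = (Δu/2)·[r(u_0) + 2r(u_1) + ... + 2r(u_{7}) + r(u_8)].
Sum ≈ 250.9037.

250.9037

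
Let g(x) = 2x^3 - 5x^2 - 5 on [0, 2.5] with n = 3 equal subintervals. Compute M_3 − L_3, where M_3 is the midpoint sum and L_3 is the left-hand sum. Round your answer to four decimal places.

-1.0851

M_3 ≈ -19.372106.
L_3 ≈ -18.287037.
M_3 − L_3 ≈ -1.0851.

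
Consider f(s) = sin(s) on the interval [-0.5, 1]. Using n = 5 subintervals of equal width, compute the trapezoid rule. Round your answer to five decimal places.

0.33475

Δs = (1 − (-0.5))/5 = 0.3.
f(-0.5) ≈ -0.47943, f(-0.2) ≈ -0.19867, f(0.1) ≈ 0.09983, f(0.4) ≈ 0.38942, f(0.7) ≈ 0.64422, f(1) ≈ 0.84147.
T_5 = (Δs/2)·[f(s_0) + 2f(s_1) + ... + 2f(s_{4}) + f(s_5)].
Sum ≈ 0.33475.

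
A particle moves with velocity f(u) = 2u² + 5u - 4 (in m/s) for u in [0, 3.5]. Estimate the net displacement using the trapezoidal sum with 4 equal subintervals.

46.1015625

Δu = (3.5 − 0)/4 = 0.875.
f(0) = -4, f(0.875) = 1.90625, f(1.75) = 10.875, f(2.625) = 22.90625, f(3.5) = 38.
T_4 = (Δu/2)·[f(u_0) + 2f(u_1) + 2f(u_2) + 2f(u_3) + f(u_4)].
Sum = 46.1015625.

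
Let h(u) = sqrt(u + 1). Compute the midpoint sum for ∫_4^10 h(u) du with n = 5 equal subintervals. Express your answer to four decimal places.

16.8727

Δu = (10 − 4)/5 = 1.2.
Midpoints: 4.6, 5.8, 7, 8.2, 9.4.
h(4.6) ≈ 2.3664, h(5.8) ≈ 2.6077, h(7) ≈ 2.8284, h(8.2) ≈ 3.0332, h(9.4) ≈ 3.2249.
Sum = Δu · [h(4.6) + h(5.8) + h(7) + h(8.2) + h(9.4)].
Sum ≈ 16.8727.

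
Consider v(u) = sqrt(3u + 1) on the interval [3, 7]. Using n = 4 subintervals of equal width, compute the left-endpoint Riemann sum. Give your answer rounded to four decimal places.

Δu = (7 − 3)/4 = 1.
Left endpoints: 3, 4, 5, 6.
v(3) ≈ 3.1623, v(4) ≈ 3.6056, v(5) ≈ 4.0000, v(6) ≈ 4.3589.
Sum = Δu · [v(3) + v(4) + v(5) + v(6)].
Sum ≈ 15.1267.

15.1267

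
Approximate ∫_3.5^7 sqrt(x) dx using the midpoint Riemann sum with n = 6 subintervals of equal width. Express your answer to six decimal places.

Δx = (7 − 3.5)/6 = 7/12.
Midpoints: 91/24, 4.375, 119/24, 133/24, 6.125, 161/24.
f(91/24) ≈ 1.947220, f(4.375) ≈ 2.091650, f(119/24) ≈ 2.226732, f(133/24) ≈ 2.354074, f(6.125) ≈ 2.474874, f(161/24) ≈ 2.590045.
Sum = Δx · [f(91/24) + f(4.375) + f(119/24) + ...].
Sum ≈ 7.982680.

7.982680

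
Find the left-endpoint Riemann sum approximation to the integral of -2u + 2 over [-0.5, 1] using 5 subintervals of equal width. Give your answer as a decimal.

Δu = (1 − (-0.5))/5 = 0.3.
Left endpoints: -0.5, -0.2, 0.1, 0.4, 0.7.
f(-0.5) = 3, f(-0.2) = 2.4, f(0.1) = 1.8, f(0.4) = 1.2, f(0.7) = 0.6.
Sum = Δu · [f(-0.5) + f(-0.2) + f(0.1) + f(0.4) + f(0.7)].
Sum = 2.7.

2.7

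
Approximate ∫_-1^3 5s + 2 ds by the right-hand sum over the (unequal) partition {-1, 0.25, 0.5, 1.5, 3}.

40.1875

Subinterval widths: 1.25, 0.25, 1, 1.5.
Right endpoints: 0.25, 0.5, 1.5, 3.
f(0.25) = 3.25, f(0.5) = 4.5, f(1.5) = 9.5, f(3) = 17.
Sum = Σ Δs_i · f(s_i).
Sum = 40.1875.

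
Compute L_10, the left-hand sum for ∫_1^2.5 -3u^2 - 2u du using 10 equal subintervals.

Δu = (2.5 − 1)/10 = 0.15.
Left endpoints: 1, 1.15, 1.3, 1.45, 1.6, 1.75, 1.9, 2.05, 2.2, 2.35.
f(1) = -5, f(1.15) = -6.2675, f(1.3) = -7.67, f(1.45) = -9.2075, f(1.6) = -10.88, f(1.75) = -12.6875, f(1.9) = -14.63, f(2.05) = -16.7075, f(2.2) = -18.92, f(2.35) = -21.2675.
Sum = Δu · [f(1) + f(1.15) + f(1.3) + ...].
Sum = -18.485625.

-18.485625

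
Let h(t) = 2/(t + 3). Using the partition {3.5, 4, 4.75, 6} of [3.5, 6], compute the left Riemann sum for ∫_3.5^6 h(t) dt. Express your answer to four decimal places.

Subinterval widths: 0.5, 0.75, 1.25.
Left endpoints: 3.5, 4, 4.75.
h(3.5) = 4/13, h(4) = 2/7, h(4.75) = 8/31.
Sum = Σ Δt_i · h(t_i).
Sum ≈ 0.6907.

0.6907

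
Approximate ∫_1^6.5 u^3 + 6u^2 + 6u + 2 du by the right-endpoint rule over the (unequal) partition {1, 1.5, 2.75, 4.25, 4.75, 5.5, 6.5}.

1431.54296875

Subinterval widths: 0.5, 1.25, 1.5, 0.5, 0.75, 1.
Right endpoints: 1.5, 2.75, 4.25, 4.75, 5.5, 6.5.
f(1.5) = 27.875, f(2.75) = 84.671875, f(4.25) = 212.640625, f(4.75) = 273.046875, f(5.5) = 382.875, f(6.5) = 569.125.
Sum = Σ Δu_i · f(u_i).
Sum = 1431.54296875.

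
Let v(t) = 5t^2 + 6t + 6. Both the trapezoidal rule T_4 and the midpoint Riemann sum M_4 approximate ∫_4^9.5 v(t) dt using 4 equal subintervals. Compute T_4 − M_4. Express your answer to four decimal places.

12.9980

T_4 = 1586.70703125.
M_4 ≈ 1573.708984.
T_4 − M_4 ≈ 12.9980.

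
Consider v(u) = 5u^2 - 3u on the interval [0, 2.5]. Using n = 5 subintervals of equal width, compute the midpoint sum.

Δu = (2.5 − 0)/5 = 0.5.
Midpoints: 0.25, 0.75, 1.25, 1.75, 2.25.
v(0.25) = -0.4375, v(0.75) = 0.5625, v(1.25) = 4.0625, v(1.75) = 10.0625, v(2.25) = 18.5625.
Sum = Δu · [v(0.25) + v(0.75) + v(1.25) + v(1.75) + v(2.25)].
Sum = 16.40625.

16.40625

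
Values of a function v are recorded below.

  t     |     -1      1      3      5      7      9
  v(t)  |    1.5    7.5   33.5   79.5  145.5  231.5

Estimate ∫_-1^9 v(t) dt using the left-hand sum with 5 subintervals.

Δt = 2.
Sum = 2·[1.5 + 7.5 + 33.5 + 79.5 + 145.5] = 535.

535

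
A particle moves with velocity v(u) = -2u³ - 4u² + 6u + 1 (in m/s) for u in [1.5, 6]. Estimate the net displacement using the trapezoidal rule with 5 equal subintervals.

Δu = (6 − 1.5)/5 = 0.9.
v(1.5) = -5.75, v(2.4) = -35.288, v(3.3) = -94.634, v(4.2) = -192.536, v(5.1) = -337.742, v(6) = -539.
T_5 = (Δu/2)·[v(u_0) + 2v(u_1) + ... + 2v(u_{4}) + v(u_5)].
Sum = -839.3175.

-839.3175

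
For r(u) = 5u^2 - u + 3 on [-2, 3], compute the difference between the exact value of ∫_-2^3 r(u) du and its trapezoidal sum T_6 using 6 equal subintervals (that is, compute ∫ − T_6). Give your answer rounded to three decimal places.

Exact integral: ∫_-2^3 r(u) du ≈ 70.83333.
T_6 ≈ 73.72685.
Error ≈ 70.83333 − 73.72685 ≈ -2.894.

-2.894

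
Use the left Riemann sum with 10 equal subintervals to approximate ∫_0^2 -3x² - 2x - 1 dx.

-12.44

Δx = (2 − 0)/10 = 0.2.
Left endpoints: 0, 0.2, 0.4, 0.6, 0.8, 1, 1.2, 1.4, 1.6, 1.8.
f(0) = -1, f(0.2) = -1.52, f(0.4) = -2.28, f(0.6) = -3.28, f(0.8) = -4.52, f(1) = -6, f(1.2) = -7.72, f(1.4) = -9.68, f(1.6) = -11.88, f(1.8) = -14.32.
Sum = Δx · [f(0) + f(0.2) + f(0.4) + ...].
Sum = -12.44.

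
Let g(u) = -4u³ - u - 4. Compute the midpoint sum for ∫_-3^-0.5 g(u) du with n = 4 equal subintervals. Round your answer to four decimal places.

73.6035

Δu = (-0.5 − (-3))/4 = 0.625.
Midpoints: -2.6875, -2.0625, -1.4375, -0.8125.
g(-2.6875) = 78163/1024, g(-2.0625) = 33953/1024, g(-1.4375) = 9543/1024, g(-0.8125) = -1067/1024.
Sum = Δu · [g(-2.6875) + g(-2.0625) + g(-1.4375) + g(-0.8125)].
Sum ≈ 73.6035.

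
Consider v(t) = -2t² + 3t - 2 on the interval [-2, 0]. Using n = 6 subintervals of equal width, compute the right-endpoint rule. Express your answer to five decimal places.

-13.07407

Δt = (0 − (-2))/6 = 1/3.
Right endpoints: -5/3, -4/3, -1, -2/3, -1/3, 0.
v(-5/3) = -113/9, v(-4/3) = -86/9, v(-1) = -7, v(-2/3) = -44/9, v(-1/3) = -29/9, v(0) = -2.
Sum = Δt · [v(-5/3) + v(-4/3) + v(-1) + ...].
Sum ≈ -13.07407.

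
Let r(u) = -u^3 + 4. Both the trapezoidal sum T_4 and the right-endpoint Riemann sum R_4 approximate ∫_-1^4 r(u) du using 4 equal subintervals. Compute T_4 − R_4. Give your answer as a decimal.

40.625

T_4 = -49.609375.
R_4 = -90.234375.
T_4 − R_4 = 40.625.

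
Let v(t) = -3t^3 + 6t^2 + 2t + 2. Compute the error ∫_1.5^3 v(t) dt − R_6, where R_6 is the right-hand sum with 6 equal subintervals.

Exact integral: ∫_1.5^3 v(t) dt = 0.046875.
R_6 = -3.59765625.
Error = 0.046875 − (-3.59765625) = 3.64453125.

3.64453125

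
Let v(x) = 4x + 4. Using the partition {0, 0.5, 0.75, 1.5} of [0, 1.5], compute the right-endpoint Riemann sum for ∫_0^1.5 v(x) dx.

12.25

Subinterval widths: 0.5, 0.25, 0.75.
Right endpoints: 0.5, 0.75, 1.5.
v(0.5) = 6, v(0.75) = 7, v(1.5) = 10.
Sum = Σ Δx_i · v(x_i).
Sum = 12.25.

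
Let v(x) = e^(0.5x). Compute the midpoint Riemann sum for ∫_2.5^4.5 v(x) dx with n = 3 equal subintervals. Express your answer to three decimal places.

Δx = (4.5 − 2.5)/3 = 2/3.
Midpoints: 17/6, 3.5, 25/6.
v(17/6) ≈ 4.123, v(3.5) ≈ 5.755, v(25/6) ≈ 8.031.
Sum = Δx · [v(17/6) + v(3.5) + v(25/6)].
Sum ≈ 11.939.

11.939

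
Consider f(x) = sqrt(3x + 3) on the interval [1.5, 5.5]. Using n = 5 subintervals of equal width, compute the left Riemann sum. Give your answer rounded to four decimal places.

13.8892

Δx = (5.5 − 1.5)/5 = 0.8.
Left endpoints: 1.5, 2.3, 3.1, 3.9, 4.7.
f(1.5) ≈ 2.7386, f(2.3) ≈ 3.1464, f(3.1) ≈ 3.5071, f(3.9) ≈ 3.8341, f(4.7) ≈ 4.1352.
Sum = Δx · [f(1.5) + f(2.3) + f(3.1) + f(3.9) + f(4.7)].
Sum ≈ 13.8892.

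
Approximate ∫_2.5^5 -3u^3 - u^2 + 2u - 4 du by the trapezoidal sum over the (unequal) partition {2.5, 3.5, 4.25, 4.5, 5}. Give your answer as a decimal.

-475.3671875

Subinterval widths: 1, 0.75, 0.25, 0.5.
f(2.5) = -52.125, f(3.5) = -137.875, f(4.25) = -243.859375, f(4.5) = -288.625, f(5) = -394.
On each subinterval the trapezoid contributes (Δu_i/2)·[f(u_{i-1}) + f(u_i)].
Sum = -475.3671875.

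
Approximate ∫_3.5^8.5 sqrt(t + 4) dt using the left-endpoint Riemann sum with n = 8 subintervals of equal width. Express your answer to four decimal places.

15.5193

Δt = (8.5 − 3.5)/8 = 0.625.
Left endpoints: 3.5, 4.125, 4.75, 5.375, 6, 6.625, 7.25, 7.875.
f(3.5) ≈ 2.7386, f(4.125) ≈ 2.8504, f(4.75) ≈ 2.9580, f(5.375) ≈ 3.0619, f(6) ≈ 3.1623, f(6.625) ≈ 3.2596, f(7.25) ≈ 3.3541, f(7.875) ≈ 3.4460.
Sum = Δt · [f(3.5) + f(4.125) + f(4.75) + ...].
Sum ≈ 15.5193.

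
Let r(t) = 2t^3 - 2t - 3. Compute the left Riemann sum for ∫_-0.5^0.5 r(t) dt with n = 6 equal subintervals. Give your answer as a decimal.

-2.875

Δt = (0.5 − (-0.5))/6 = 1/6.
Left endpoints: -0.5, -1/3, -1/6, 0, 1/6, 1/3.
r(-0.5) = -2.25, r(-1/3) = -65/27, r(-1/6) = -289/108, r(0) = -3, r(1/6) = -359/108, r(1/3) = -97/27.
Sum = Δt · [r(-0.5) + r(-1/3) + r(-1/6) + ...].
Sum = -2.875.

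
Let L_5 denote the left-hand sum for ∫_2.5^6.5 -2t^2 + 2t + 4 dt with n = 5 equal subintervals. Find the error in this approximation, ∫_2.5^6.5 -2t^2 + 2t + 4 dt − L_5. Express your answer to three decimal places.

Exact integral: ∫_2.5^6.5 f(t) dt ≈ -120.66667.
L_5 = -95.92.
Error ≈ -120.66667 − (-95.92) ≈ -24.747.

-24.747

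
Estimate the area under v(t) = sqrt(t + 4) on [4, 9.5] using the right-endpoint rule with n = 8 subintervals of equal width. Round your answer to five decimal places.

18.27231

Δt = (9.5 − 4)/8 = 0.6875.
Right endpoints: 4.6875, 5.375, 6.0625, 6.75, 7.4375, 8.125, 8.8125, 9.5.
v(4.6875) ≈ 2.94746, v(5.375) ≈ 3.06186, v(6.0625) ≈ 3.17214, v(6.75) ≈ 3.27872, v(7.4375) ≈ 3.38194, v(8.125) ≈ 3.48210, v(8.8125) ≈ 3.57946, v(9.5) ≈ 3.67423.
Sum = Δt · [v(4.6875) + v(5.375) + v(6.0625) + ...].
Sum ≈ 18.27231.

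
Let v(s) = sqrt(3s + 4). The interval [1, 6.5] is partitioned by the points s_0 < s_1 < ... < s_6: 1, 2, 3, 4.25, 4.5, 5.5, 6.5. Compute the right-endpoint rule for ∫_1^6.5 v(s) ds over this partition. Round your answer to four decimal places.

22.3049

Subinterval widths: 1, 1, 1.25, 0.25, 1, 1.
Right endpoints: 2, 3, 4.25, 4.5, 5.5, 6.5.
v(2) ≈ 3.1623, v(3) ≈ 3.6056, v(4.25) ≈ 4.0927, v(4.5) ≈ 4.1833, v(5.5) ≈ 4.5277, v(6.5) ≈ 4.8477.
Sum = Σ Δs_i · v(s_i).
Sum ≈ 22.3049.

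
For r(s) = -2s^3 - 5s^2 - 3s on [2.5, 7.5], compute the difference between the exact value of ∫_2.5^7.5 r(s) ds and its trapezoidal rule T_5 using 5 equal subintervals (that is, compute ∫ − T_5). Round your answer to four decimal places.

29.1667

Exact integral: ∫_2.5^7.5 r(s) ds ≈ -2314.583333.
T_5 = -2343.75.
Error ≈ -2314.583333 − (-2343.75) ≈ 29.1667.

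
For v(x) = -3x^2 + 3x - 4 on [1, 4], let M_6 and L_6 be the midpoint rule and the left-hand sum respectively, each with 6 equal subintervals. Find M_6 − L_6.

-8.4375

M_6 = -52.3125.
L_6 = -43.875.
M_6 − L_6 = -8.4375.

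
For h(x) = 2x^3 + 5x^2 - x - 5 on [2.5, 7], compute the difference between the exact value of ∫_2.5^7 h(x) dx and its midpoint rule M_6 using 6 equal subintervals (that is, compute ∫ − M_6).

7.06640625

Exact integral: ∫_2.5^7 h(x) dx = 1682.71875.
M_6 = 1675.65234375.
Error = 1682.71875 − 1675.65234375 = 7.06640625.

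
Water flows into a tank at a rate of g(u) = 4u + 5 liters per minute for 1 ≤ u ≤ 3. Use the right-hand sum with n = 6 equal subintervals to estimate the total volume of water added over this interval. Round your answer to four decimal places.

Δu = (3 − 1)/6 = 1/3.
Right endpoints: 4/3, 5/3, 2, 7/3, 8/3, 3.
g(4/3) = 31/3, g(5/3) = 35/3, g(2) = 13, g(7/3) = 43/3, g(8/3) = 47/3, g(3) = 17.
Sum = Δu · [g(4/3) + g(5/3) + g(2) + ...].
Sum ≈ 27.3333.

27.3333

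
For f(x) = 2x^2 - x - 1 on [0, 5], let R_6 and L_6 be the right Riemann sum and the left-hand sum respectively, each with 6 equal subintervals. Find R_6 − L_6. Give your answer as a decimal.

R_6 ≈ 85.740741.
L_6 ≈ 48.240741.
R_6 − L_6 = 37.5.

37.5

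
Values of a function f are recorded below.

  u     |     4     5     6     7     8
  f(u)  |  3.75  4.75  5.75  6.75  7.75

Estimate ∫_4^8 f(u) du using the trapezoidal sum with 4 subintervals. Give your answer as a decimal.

Δu = 1.
T_4 = (1/2)·[3.75 + 2·4.75 + 2·5.75 + 2·6.75 + 7.75] = 23.

23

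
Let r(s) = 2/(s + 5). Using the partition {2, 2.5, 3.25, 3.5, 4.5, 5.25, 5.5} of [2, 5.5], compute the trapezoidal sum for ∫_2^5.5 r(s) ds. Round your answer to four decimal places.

Subinterval widths: 0.5, 0.75, 0.25, 1, 0.75, 0.25.
r(2) = 2/7, r(2.5) = 4/15, r(3.25) = 8/33, r(3.5) = 4/17, r(4.5) = 4/19, r(5.25) = 8/41, r(5.5) = 4/21.
On each subinterval the trapezoid contributes (Δs_i/2)·[r(s_{i-1}) + r(s_i)].
Sum ≈ 0.8119.

0.8119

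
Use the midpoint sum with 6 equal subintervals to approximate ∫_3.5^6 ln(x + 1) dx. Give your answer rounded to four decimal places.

4.3536

Δx = (6 − 3.5)/6 = 5/12.
Midpoints: 89/24, 4.125, 109/24, 119/24, 5.375, 139/24.
f(89/24) ≈ 1.5493, f(4.125) ≈ 1.6341, f(109/24) ≈ 1.7123, f(119/24) ≈ 1.7848, f(5.375) ≈ 1.8524, f(139/24) ≈ 1.9157.
Sum = Δx · [f(89/24) + f(4.125) + f(109/24) + ...].
Sum ≈ 4.3536.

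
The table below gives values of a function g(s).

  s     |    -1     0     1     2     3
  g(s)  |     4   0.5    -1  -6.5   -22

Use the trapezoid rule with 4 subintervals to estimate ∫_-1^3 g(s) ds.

-16

Δs = 1.
T_4 = (1/2)·[4 + 2·0.5 + 2·(-1) + 2·(-6.5) + (-22)] = -16.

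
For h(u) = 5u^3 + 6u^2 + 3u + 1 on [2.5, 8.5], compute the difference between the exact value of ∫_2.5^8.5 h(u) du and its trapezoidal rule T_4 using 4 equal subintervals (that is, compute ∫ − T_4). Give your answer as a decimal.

-199.125

Exact integral: ∫_2.5^8.5 h(u) du = 7778.25.
T_4 = 7977.375.
Error = 7778.25 − 7977.375 = -199.125.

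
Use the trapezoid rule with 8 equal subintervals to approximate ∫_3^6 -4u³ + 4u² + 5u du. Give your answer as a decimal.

Δu = (6 − 3)/8 = 0.375.
f(3) = -57, f(3.375) = -91.3359375, f(3.75) = -135.9375, f(4.125) = -192.0703125, f(4.5) = -261, f(4.875) = -343.9921875, f(5.25) = -442.3125, f(5.625) = -557.2265625, f(6) = -690.
T_8 = (Δu/2)·[f(u_0) + 2f(u_1) + ... + 2f(u_{7}) + f(u_8)].
Sum = -899.015625.

-899.015625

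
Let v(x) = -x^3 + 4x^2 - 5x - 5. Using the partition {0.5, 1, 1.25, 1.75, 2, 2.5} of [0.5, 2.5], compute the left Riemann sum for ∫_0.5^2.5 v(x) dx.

Subinterval widths: 0.5, 0.25, 0.5, 0.25, 0.5.
Left endpoints: 0.5, 1, 1.25, 1.75, 2.
v(0.5) = -6.625, v(1) = -7, v(1.25) = -6.953125, v(1.75) = -6.859375, v(2) = -7.
Sum = Σ Δx_i · v(x_i).
Sum = -13.75390625.

-13.75390625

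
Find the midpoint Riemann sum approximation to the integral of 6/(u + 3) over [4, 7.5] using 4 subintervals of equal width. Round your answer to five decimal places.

2.43063

Δu = (7.5 − 4)/4 = 0.875.
Midpoints: 4.4375, 5.3125, 6.1875, 7.0625.
f(4.4375) = 96/119, f(5.3125) = 96/133, f(6.1875) = 32/49, f(7.0625) = 96/161.
Sum = Δu · [f(4.4375) + f(5.3125) + f(6.1875) + f(7.0625)].
Sum ≈ 2.43063.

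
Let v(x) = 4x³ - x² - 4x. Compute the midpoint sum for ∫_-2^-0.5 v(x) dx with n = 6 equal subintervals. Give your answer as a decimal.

Δx = (-0.5 − (-2))/6 = 0.25.
Midpoints: -1.875, -1.625, -1.375, -1.125, -0.875, -0.625.
v(-1.875) = -22.3828125, v(-1.625) = -13.3046875, v(-1.375) = -6.7890625, v(-1.125) = -2.4609375, v(-0.875) = 0.0546875, v(-0.625) = 1.1328125.
Sum = Δx · [v(-1.875) + v(-1.625) + v(-1.375) + ...].
Sum = -10.9375.

-10.9375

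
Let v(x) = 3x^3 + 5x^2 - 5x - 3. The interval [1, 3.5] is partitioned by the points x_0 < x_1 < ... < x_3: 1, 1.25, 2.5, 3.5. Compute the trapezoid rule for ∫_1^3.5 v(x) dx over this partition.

Subinterval widths: 0.25, 1.25, 1.
v(1) = 0, v(1.25) = 4.421875, v(2.5) = 62.625, v(3.5) = 169.375.
On each subinterval the trapezoid contributes (Δx_i/2)·[v(x_{i-1}) + v(x_i)].
Sum = 158.45703125.

158.45703125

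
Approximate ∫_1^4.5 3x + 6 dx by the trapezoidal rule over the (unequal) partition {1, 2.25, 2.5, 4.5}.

Subinterval widths: 1.25, 0.25, 2.
f(1) = 9, f(2.25) = 12.75, f(2.5) = 13.5, f(4.5) = 19.5.
On each subinterval the trapezoid contributes (Δx_i/2)·[f(x_{i-1}) + f(x_i)].
Sum = 49.875.

49.875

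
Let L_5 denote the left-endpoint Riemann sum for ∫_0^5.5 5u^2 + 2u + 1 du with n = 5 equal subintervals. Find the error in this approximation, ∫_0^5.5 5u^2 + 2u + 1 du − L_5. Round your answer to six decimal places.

83.691667

Exact integral: ∫_0^5.5 f(u) du ≈ 313.04166667.
L_5 = 229.35.
Error ≈ 313.04166667 − 229.35 ≈ 83.691667.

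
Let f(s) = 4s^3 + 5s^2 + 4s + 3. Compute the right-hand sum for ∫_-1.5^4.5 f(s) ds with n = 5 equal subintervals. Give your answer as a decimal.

Δs = (4.5 − (-1.5))/5 = 1.2.
Right endpoints: -0.3, 0.9, 2.1, 3.3, 4.5.
f(-0.3) = 2.142, f(0.9) = 13.566, f(2.1) = 70.494, f(3.3) = 214.398, f(4.5) = 486.75.
Sum = Δs · [f(-0.3) + f(0.9) + f(2.1) + f(3.3) + f(4.5)].
Sum = 944.82.

944.82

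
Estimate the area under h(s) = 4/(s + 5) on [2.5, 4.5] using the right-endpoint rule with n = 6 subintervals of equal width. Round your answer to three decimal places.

0.927

Δs = (4.5 − 2.5)/6 = 1/3.
Right endpoints: 17/6, 19/6, 3.5, 23/6, 25/6, 4.5.
h(17/6) = 24/47, h(19/6) = 24/49, h(3.5) = 8/17, h(23/6) = 24/53, h(25/6) = 24/55, h(4.5) = 8/19.
Sum = Δs · [h(17/6) + h(19/6) + h(3.5) + ...].
Sum ≈ 0.927.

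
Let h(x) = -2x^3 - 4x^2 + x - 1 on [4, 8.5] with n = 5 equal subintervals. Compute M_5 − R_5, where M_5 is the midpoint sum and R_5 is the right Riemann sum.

M_5 = -3179.300625.
R_5 = -3811.455.
M_5 − R_5 = 632.154375.

632.154375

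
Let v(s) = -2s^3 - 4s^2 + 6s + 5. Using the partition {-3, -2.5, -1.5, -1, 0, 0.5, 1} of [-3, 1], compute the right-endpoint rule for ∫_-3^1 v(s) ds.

Subinterval widths: 0.5, 1, 0.5, 1, 0.5, 0.5.
Right endpoints: -2.5, -1.5, -1, 0, 0.5, 1.
v(-2.5) = -3.75, v(-1.5) = -6.25, v(-1) = -3, v(0) = 5, v(0.5) = 6.75, v(1) = 5.
Sum = Σ Δs_i · v(s_i).
Sum = 1.25.

1.25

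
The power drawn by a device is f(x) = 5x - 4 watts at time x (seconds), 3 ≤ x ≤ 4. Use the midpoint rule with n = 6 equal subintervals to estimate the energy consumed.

13.5

Δx = (4 − 3)/6 = 1/6.
Midpoints: 37/12, 3.25, 41/12, 43/12, 3.75, 47/12.
f(37/12) = 137/12, f(3.25) = 12.25, f(41/12) = 157/12, f(43/12) = 167/12, f(3.75) = 14.75, f(47/12) = 187/12.
Sum = Δx · [f(37/12) + f(3.25) + f(41/12) + ...].
Sum = 13.5.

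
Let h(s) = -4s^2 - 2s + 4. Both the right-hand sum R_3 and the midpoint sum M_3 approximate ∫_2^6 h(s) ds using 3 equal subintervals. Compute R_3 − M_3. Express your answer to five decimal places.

-97.77778

R_3 ≈ -388.7407407.
M_3 ≈ -290.9629630.
R_3 − M_3 ≈ -97.77778.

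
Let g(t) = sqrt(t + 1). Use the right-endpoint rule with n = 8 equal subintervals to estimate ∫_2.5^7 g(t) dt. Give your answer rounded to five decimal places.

10.98662

Δt = (7 − 2.5)/8 = 0.5625.
Right endpoints: 3.0625, 3.625, 4.1875, 4.75, 5.3125, 5.875, 6.4375, 7.
g(3.0625) ≈ 2.01556, g(3.625) ≈ 2.15058, g(4.1875) ≈ 2.27761, g(4.75) ≈ 2.39792, g(5.3125) ≈ 2.51247, g(5.875) ≈ 2.62202, g(6.4375) ≈ 2.72718, g(7) ≈ 2.82843.
Sum = Δt · [g(3.0625) + g(3.625) + g(4.1875) + ...].
Sum ≈ 10.98662.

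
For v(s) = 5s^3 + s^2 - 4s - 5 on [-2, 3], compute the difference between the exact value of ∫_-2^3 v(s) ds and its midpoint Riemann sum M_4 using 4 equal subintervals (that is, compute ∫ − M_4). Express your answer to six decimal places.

Exact integral: ∫_-2^3 v(s) ds ≈ 57.91666667.
M_4 = 52.3828125.
Error ≈ 57.91666667 − 52.3828125 ≈ 5.533854.

5.533854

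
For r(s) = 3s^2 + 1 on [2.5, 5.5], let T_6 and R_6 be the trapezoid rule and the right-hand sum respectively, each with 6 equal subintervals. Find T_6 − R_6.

-18

T_6 = 154.125.
R_6 = 172.125.
T_6 − R_6 = -18.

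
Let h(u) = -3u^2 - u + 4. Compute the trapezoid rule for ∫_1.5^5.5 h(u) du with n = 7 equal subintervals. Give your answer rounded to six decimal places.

-161.653061

Δu = (5.5 − 1.5)/7 = 4/7.
h(1.5) = -4.25, h(29/14) = -2145/196, h(37/14) = -3841/196, h(45/14) = -5921/196, h(53/14) = -8385/196, h(61/14) = -11233/196, h(69/14) = -14465/196, h(5.5) = -92.25.
T_7 = (Δu/2)·[h(u_0) + 2h(u_1) + ... + 2h(u_{6}) + h(u_7)].
Sum ≈ -161.653061.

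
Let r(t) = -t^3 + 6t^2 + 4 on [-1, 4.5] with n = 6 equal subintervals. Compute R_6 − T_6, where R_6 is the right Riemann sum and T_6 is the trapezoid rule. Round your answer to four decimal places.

10.7135

R_6 ≈ 115.275608.
T_6 ≈ 104.562066.
R_6 − T_6 ≈ 10.7135.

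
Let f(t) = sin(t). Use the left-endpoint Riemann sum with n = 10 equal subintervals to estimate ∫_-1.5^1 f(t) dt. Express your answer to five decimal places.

-0.69699

Δt = (1 − (-1.5))/10 = 0.25.
Left endpoints: -1.5, -1.25, -1, -0.75, -0.5, -0.25, 0, 0.25, 0.5, 0.75.
f(-1.5) ≈ -0.99749, f(-1.25) ≈ -0.94898, f(-1) ≈ -0.84147, f(-0.75) ≈ -0.68164, f(-0.5) ≈ -0.47943, f(-0.25) ≈ -0.24740, f(0) ≈ 0.00000, f(0.25) ≈ 0.24740, f(0.5) ≈ 0.47943, f(0.75) ≈ 0.68164.
Sum = Δt · [f(-1.5) + f(-1.25) + f(-1) + ...].
Sum ≈ -0.69699.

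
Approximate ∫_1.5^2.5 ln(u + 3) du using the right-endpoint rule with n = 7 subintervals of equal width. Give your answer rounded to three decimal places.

1.622

Δu = (2.5 − 1.5)/7 = 1/7.
Right endpoints: 23/14, 25/14, 27/14, 29/14, 31/14, 33/14, 2.5.
f(23/14) ≈ 1.535, f(25/14) ≈ 1.566, f(27/14) ≈ 1.595, f(29/14) ≈ 1.624, f(31/14) ≈ 1.651, f(33/14) ≈ 1.678, f(2.5) ≈ 1.705.
Sum = Δu · [f(23/14) + f(25/14) + f(27/14) + ...].
Sum ≈ 1.622.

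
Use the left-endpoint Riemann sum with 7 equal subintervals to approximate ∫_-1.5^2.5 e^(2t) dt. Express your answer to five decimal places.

39.69588

Δt = (2.5 − (-1.5))/7 = 4/7.
Left endpoints: -1.5, -13/14, -5/14, 3/14, 11/14, 19/14, 27/14.
f(-1.5) ≈ 0.04979, f(-13/14) ≈ 0.15612, f(-5/14) ≈ 0.48954, f(3/14) ≈ 1.53506, f(11/14) ≈ 4.81352, f(19/14) ≈ 15.09382, f(27/14) ≈ 47.32993.
Sum = Δt · [f(-1.5) + f(-13/14) + f(-5/14) + ...].
Sum ≈ 39.69588.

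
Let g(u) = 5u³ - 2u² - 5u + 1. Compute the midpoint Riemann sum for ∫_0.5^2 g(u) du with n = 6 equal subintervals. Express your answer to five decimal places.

6.66602

Δu = (2 − 0.5)/6 = 0.25.
Midpoints: 0.625, 0.875, 1.125, 1.375, 1.625, 1.875.
g(0.625) = -863/512, g(0.875) = -797/512, g(1.125) = -19/512, g(1.375) = 1711/512, g(1.625) = 4633/512, g(1.875) = 8987/512.
Sum = Δu · [g(0.625) + g(0.875) + g(1.125) + ...].
Sum ≈ 6.66602.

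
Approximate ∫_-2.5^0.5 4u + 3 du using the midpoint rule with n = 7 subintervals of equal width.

-3

Δu = (0.5 − (-2.5))/7 = 3/7.
Midpoints: -16/7, -13/7, -10/7, -1, -4/7, -1/7, 2/7.
f(-16/7) = -43/7, f(-13/7) = -31/7, f(-10/7) = -19/7, f(-1) = -1, f(-4/7) = 5/7, f(-1/7) = 17/7, f(2/7) = 29/7.
Sum = Δu · [f(-16/7) + f(-13/7) + f(-10/7) + ...].
Sum = -3.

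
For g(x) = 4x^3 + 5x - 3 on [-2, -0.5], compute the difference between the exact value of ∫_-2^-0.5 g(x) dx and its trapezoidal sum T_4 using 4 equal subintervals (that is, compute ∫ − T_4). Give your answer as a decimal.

Exact integral: ∫_-2^-0.5 g(x) dx = -29.8125.
T_4 = -30.33984375.
Error = -29.8125 − (-30.33984375) = 0.52734375.

0.52734375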